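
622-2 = 620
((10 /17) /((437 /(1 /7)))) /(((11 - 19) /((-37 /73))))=185 /15184876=0.00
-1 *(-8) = 8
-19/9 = -2.11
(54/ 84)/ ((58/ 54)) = 243/ 406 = 0.60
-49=-49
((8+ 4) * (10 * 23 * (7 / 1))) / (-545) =-3864 / 109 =-35.45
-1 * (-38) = 38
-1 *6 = -6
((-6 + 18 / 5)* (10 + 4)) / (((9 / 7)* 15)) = -392 / 225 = -1.74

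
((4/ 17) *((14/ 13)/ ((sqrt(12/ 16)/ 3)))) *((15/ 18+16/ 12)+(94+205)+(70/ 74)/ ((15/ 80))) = 3806824 *sqrt(3)/ 24531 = 268.79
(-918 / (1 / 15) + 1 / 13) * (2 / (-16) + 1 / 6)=-179009 / 312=-573.75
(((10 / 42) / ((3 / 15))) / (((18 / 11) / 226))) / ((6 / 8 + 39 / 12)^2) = 10.28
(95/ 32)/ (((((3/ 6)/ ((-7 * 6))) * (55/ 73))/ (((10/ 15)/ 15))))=-9709/ 660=-14.71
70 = 70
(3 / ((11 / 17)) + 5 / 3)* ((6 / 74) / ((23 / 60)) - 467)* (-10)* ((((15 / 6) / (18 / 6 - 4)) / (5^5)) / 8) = -10328162 / 3510375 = -2.94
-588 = -588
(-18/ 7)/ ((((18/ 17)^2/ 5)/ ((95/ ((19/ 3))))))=-7225/ 42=-172.02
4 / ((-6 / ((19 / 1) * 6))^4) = 521284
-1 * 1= -1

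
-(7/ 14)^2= -1/ 4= -0.25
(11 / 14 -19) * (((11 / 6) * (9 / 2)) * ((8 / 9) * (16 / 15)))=-142.48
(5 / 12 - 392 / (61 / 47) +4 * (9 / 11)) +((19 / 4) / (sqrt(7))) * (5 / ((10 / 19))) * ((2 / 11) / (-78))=-2402261 / 8052 - 361 * sqrt(7) / 24024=-298.38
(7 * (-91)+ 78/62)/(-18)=9854/279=35.32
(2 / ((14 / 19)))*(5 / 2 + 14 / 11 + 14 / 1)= 7429 / 154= 48.24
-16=-16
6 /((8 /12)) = 9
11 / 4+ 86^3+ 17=2544303 / 4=636075.75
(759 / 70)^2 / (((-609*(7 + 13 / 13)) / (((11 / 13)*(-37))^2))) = -31809080523 / 1344834400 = -23.65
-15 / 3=-5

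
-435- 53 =-488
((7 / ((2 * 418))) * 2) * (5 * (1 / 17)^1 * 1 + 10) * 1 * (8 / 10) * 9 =4410 / 3553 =1.24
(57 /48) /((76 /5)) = 5 /64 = 0.08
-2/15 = -0.13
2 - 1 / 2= 1.50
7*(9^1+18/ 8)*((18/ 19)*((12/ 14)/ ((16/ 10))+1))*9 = 1031.15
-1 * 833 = -833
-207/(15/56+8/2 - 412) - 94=-237190/2537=-93.49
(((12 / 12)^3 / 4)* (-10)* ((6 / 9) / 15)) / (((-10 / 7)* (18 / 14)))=49 / 810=0.06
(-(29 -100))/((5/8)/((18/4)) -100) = -2556/3595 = -0.71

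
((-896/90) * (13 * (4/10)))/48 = -728/675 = -1.08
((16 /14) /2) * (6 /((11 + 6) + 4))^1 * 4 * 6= 192 /49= 3.92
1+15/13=28/13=2.15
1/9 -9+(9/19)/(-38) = -57841/6498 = -8.90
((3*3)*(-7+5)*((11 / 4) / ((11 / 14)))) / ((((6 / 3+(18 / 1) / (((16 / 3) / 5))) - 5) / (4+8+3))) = -2520 / 37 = -68.11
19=19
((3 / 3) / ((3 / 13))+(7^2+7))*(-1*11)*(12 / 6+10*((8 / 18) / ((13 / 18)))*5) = -282722 / 13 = -21747.85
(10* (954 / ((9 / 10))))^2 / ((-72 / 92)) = -1292140000 / 9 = -143571111.11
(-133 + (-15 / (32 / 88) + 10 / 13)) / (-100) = 9021 / 5200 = 1.73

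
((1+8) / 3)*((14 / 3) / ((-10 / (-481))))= 3367 / 5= 673.40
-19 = -19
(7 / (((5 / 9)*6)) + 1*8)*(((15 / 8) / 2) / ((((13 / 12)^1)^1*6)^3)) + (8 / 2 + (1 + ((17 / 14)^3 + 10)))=101430239 / 6028568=16.82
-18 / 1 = -18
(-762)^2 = 580644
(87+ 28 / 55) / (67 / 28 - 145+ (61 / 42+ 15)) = -404292 / 582835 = -0.69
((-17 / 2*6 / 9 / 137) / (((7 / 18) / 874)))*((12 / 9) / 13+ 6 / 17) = -527896 / 12467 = -42.34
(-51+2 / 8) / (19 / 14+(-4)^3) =1421 / 1754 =0.81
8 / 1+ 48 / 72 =26 / 3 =8.67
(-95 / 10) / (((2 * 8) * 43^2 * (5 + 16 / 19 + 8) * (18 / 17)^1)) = -6137 / 280101312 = -0.00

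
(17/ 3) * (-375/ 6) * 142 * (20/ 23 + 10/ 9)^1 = -99611.51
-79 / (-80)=79 / 80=0.99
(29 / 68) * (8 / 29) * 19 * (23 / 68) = 437 / 578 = 0.76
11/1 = 11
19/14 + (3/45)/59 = 16829/12390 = 1.36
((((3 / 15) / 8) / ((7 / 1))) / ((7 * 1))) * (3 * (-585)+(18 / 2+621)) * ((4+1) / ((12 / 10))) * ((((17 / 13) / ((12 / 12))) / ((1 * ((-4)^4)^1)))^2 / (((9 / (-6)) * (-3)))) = -180625 / 13024886784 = -0.00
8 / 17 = 0.47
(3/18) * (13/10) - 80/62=-1997/1860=-1.07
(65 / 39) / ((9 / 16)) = 80 / 27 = 2.96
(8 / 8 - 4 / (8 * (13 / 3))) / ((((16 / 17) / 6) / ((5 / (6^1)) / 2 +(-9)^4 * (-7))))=-215487529 / 832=-258999.43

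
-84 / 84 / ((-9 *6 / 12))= 2 / 9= 0.22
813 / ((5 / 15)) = 2439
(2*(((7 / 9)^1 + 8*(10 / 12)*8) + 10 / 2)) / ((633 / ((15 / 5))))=1064 / 1899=0.56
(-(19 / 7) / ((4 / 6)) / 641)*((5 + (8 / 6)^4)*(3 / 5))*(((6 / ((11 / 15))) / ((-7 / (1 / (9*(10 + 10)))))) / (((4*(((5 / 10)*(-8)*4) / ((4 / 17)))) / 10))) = -12559 / 1691563104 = -0.00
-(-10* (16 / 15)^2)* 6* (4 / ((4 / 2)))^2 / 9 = 4096 / 135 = 30.34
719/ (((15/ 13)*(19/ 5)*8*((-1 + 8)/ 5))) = 46735/ 3192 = 14.64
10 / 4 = 5 / 2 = 2.50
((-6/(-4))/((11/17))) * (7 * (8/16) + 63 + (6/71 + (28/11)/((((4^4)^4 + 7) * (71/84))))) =320867630873439/2078764174652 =154.35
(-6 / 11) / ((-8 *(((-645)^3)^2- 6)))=1 / 1056062714373562412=0.00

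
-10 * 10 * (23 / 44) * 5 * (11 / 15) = -575 / 3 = -191.67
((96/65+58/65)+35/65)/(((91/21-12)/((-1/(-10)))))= -0.04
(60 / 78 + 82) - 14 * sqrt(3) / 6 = 1076 / 13 - 7 * sqrt(3) / 3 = 78.73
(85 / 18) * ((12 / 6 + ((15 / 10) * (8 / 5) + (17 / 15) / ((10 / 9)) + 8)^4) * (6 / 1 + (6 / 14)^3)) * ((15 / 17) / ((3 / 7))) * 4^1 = 4925939160553 / 1225000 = 4021174.82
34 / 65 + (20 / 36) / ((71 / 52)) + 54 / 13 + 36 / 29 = 7618784 / 1204515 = 6.33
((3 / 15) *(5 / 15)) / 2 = 1 / 30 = 0.03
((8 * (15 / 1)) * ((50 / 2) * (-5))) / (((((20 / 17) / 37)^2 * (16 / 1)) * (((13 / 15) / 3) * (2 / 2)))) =-1335288375 / 416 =-3209827.82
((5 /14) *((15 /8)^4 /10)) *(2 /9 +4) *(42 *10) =1603125 /2048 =782.78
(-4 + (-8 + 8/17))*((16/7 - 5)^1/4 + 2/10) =469/85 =5.52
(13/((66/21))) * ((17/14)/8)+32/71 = 26955/24992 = 1.08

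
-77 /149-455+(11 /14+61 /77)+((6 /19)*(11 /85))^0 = -10393135 /22946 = -452.94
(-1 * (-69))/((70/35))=69/2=34.50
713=713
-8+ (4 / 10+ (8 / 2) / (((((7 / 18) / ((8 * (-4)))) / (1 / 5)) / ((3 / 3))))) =-514 / 7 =-73.43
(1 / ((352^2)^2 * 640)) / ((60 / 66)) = 1 / 8932189798400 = 0.00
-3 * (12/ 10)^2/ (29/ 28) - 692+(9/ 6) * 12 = -491674/ 725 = -678.17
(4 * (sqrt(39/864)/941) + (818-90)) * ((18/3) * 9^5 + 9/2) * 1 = 257929627.97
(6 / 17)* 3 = 18 / 17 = 1.06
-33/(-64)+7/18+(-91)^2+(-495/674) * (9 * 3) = 1603767929/194112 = 8262.08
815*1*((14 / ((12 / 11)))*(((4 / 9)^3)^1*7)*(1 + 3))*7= 393599360 / 2187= 179972.27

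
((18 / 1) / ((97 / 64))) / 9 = 128 / 97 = 1.32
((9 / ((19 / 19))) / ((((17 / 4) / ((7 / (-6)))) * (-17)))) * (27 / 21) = 54 / 289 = 0.19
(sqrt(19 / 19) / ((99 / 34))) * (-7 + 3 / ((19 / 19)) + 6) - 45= -4387 / 99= -44.31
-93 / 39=-31 / 13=-2.38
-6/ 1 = -6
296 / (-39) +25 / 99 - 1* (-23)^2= -536.34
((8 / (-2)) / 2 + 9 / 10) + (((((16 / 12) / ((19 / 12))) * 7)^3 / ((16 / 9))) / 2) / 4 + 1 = 14.30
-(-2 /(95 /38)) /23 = 4 /115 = 0.03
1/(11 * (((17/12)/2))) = 24/187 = 0.13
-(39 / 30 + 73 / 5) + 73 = 571 / 10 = 57.10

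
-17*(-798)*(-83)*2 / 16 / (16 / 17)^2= -162703821 / 1024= -158890.45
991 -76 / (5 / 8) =4347 / 5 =869.40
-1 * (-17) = 17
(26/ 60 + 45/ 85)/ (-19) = -491/ 9690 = -0.05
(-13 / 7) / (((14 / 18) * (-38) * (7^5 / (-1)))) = -117 / 31294634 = -0.00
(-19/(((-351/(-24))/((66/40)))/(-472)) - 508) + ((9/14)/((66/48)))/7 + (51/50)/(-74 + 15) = 31243100089/62011950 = 503.82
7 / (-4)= -7 / 4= -1.75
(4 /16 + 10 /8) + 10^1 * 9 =183 /2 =91.50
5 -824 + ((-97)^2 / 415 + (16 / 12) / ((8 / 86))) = -973583 / 1245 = -781.99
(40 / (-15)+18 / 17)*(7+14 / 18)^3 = -28126000 / 37179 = -756.50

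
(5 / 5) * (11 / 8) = 11 / 8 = 1.38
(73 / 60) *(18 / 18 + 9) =73 / 6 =12.17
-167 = -167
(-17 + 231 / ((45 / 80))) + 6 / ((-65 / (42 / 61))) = 4681909 / 11895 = 393.60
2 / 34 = 1 / 17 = 0.06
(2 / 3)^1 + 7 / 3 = 3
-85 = -85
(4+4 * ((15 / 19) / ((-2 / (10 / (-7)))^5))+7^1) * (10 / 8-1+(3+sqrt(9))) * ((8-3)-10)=-462520375 / 1277332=-362.10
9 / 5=1.80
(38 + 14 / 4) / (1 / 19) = 1577 / 2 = 788.50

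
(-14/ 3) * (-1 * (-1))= -14/ 3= -4.67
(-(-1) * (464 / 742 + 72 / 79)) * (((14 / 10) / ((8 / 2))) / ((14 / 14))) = 2252 / 4187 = 0.54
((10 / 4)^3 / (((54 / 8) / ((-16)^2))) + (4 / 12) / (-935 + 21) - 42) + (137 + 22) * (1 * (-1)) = 9663713 / 24678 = 391.59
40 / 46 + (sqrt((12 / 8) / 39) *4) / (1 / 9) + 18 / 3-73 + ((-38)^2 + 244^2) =18 *sqrt(26) / 13 + 1401019 / 23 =60920.93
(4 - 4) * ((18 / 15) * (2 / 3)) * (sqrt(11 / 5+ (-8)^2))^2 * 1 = 0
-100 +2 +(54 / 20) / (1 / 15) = -115 / 2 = -57.50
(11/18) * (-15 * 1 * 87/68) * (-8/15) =319/51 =6.25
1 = 1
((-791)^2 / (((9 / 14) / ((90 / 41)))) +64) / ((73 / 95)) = 8321806580 / 2993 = 2780423.18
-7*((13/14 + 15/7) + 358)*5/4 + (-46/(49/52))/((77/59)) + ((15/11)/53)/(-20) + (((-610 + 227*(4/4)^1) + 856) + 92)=-382745175/145432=-2631.78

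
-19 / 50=-0.38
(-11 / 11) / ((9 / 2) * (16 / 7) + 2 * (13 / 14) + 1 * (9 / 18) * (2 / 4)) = -28 / 347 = -0.08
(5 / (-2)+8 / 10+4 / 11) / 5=-147 / 550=-0.27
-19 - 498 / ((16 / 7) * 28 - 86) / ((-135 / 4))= -19.67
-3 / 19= -0.16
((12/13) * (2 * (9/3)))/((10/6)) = 216/65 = 3.32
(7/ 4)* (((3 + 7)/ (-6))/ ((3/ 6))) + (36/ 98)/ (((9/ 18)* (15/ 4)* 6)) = -5.80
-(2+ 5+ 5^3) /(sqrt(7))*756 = -14256*sqrt(7) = -37717.83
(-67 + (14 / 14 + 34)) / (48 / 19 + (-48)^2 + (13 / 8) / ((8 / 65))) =-38912 / 2820791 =-0.01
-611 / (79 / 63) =-38493 / 79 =-487.25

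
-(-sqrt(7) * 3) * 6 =18 * sqrt(7) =47.62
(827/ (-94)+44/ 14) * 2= -3721/ 329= -11.31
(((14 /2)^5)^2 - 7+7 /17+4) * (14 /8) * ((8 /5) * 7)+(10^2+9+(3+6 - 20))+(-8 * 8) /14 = 3294226379244 /595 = 5536514923.10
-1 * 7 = -7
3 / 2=1.50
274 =274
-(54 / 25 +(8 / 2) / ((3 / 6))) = -254 / 25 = -10.16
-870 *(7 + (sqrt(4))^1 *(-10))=11310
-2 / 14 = -1 / 7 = -0.14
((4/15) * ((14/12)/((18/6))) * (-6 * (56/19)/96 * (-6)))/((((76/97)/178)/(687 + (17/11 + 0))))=3203930758/178695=17929.60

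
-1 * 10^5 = -100000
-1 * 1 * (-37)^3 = 50653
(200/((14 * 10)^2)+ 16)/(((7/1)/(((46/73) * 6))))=8.65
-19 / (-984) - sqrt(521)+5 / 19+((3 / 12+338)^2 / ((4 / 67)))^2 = 3672661004993.28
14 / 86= 7 / 43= 0.16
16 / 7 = 2.29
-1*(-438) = 438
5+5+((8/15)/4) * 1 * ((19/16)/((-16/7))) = 19067/1920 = 9.93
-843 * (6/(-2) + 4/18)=2341.67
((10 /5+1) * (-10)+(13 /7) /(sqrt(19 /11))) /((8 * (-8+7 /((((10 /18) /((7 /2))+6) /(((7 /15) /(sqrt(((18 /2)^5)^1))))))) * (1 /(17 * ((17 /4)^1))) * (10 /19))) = 647141805 /10054216 - 29518749 * sqrt(209) /140759024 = 61.33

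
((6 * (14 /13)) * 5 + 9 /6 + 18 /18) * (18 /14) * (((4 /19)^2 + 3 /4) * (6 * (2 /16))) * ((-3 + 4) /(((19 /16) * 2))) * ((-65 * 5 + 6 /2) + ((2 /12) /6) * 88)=-2239041495 /624169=-3587.24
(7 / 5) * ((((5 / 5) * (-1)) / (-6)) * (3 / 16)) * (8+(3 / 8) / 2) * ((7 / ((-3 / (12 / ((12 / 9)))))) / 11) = -19257 / 28160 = -0.68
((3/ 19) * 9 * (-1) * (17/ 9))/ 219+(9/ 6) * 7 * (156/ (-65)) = -25.21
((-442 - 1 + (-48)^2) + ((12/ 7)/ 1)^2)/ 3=91333/ 147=621.31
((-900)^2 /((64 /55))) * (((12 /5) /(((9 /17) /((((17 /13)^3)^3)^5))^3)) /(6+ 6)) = 435736411744935017005089042285409856158362270688897828917054854678351333813760701597156052962019388914599076903957265799717662507188354087608510386936117291109156132907186875 /86827053264185453292455956373018927872335821837907511781617474479006940904592299157136436171858137593646558610454305911397567847589467685260999659532852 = 5018440628396497630420.36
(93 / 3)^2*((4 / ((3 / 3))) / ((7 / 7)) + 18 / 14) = 35557 / 7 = 5079.57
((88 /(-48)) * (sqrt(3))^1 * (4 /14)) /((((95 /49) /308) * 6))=-11858 * sqrt(3) /855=-24.02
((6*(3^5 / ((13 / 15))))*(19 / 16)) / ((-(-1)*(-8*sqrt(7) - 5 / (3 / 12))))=346275 / 416 - 69255*sqrt(7) / 208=-48.53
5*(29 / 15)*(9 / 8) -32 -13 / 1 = -273 / 8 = -34.12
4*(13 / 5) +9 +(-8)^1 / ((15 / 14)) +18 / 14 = 1388 / 105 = 13.22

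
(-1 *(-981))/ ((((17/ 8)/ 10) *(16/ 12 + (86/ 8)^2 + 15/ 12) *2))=1883520/ 96407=19.54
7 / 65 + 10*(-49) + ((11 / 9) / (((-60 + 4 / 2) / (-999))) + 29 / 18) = -7926548 / 16965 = -467.23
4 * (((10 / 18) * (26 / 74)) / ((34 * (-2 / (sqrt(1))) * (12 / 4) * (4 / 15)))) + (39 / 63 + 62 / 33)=4330171 / 1743588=2.48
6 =6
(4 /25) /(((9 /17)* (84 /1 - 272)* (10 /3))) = -17 /35250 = -0.00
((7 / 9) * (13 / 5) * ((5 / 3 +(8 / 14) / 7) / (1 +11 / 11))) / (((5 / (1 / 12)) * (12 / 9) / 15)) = 0.33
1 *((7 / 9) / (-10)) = -7 / 90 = -0.08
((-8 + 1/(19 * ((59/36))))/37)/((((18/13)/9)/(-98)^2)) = -557589032/41477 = -13443.33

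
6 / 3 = 2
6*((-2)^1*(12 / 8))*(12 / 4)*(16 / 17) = -864 / 17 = -50.82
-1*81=-81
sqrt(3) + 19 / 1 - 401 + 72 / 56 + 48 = -2329 / 7 + sqrt(3) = -330.98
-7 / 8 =-0.88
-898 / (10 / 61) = -27389 / 5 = -5477.80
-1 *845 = -845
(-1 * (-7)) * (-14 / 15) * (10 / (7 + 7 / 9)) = -42 / 5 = -8.40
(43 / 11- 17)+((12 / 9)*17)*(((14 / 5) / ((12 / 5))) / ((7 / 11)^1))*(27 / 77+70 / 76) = 523459 / 13167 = 39.76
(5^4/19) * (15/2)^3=13877.47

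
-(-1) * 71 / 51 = 71 / 51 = 1.39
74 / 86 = 37 / 43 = 0.86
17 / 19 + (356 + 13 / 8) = 54495 / 152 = 358.52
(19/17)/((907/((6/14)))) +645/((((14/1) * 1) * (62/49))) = 487324563/13383692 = 36.41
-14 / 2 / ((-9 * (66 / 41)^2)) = 11767 / 39204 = 0.30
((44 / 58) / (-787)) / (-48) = 11 / 547752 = 0.00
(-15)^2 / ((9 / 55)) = 1375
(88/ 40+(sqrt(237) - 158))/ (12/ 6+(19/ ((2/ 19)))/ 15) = -4674/ 421+30* sqrt(237)/ 421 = -10.01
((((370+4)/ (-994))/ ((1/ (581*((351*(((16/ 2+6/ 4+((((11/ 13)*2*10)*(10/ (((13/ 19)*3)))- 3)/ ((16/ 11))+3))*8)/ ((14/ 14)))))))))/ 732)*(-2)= 25352110047/ 225212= 112569.98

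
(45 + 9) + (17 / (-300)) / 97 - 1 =1542283 / 29100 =53.00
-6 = -6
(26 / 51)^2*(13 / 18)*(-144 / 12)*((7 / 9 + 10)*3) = -1704872 / 23409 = -72.83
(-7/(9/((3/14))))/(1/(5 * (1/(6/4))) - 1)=0.24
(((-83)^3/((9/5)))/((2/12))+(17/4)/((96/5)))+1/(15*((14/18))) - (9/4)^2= -8538707171/4480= -1905961.42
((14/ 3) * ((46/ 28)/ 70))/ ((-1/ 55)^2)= 13915/ 42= 331.31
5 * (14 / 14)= 5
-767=-767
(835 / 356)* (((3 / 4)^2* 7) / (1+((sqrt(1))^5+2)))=52605 / 22784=2.31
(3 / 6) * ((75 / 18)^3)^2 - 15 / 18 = 244062865 / 93312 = 2615.56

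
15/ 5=3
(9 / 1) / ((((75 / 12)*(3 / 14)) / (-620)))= -20832 / 5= -4166.40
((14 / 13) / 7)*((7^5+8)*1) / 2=16815 / 13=1293.46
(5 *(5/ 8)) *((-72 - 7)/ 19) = -1975/ 152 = -12.99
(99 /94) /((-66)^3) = -1 /272976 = -0.00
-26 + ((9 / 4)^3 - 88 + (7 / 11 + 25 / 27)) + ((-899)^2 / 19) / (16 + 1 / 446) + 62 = 750103715483 / 286393536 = 2619.14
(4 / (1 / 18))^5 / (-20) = -483729408 / 5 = -96745881.60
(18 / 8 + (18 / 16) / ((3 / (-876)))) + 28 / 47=-61223 / 188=-325.65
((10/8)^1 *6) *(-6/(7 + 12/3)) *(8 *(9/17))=-3240/187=-17.33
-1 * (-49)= 49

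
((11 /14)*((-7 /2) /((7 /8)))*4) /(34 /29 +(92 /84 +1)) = -3828 /995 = -3.85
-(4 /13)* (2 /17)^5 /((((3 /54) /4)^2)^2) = -3439853568 /18458141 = -186.36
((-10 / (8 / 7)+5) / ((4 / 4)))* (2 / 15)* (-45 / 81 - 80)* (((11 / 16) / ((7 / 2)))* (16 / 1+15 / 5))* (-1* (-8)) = 151525 / 126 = 1202.58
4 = 4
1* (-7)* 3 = -21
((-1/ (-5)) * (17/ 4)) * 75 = 255/ 4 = 63.75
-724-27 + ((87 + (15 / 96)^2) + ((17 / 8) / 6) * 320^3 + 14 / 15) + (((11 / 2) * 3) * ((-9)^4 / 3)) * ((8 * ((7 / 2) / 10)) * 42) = 243430273399 / 15360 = 15848325.09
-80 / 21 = -3.81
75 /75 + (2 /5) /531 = 2657 /2655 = 1.00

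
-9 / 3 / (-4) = 3 / 4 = 0.75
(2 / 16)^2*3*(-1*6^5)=-729 / 2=-364.50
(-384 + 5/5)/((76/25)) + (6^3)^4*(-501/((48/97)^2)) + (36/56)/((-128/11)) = -4453625800782.04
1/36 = 0.03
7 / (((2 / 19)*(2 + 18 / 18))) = 133 / 6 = 22.17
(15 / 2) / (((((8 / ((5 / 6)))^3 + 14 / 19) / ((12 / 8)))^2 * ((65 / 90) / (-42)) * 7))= -20560078125 / 114987615288104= -0.00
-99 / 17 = -5.82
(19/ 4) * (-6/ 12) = -19/ 8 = -2.38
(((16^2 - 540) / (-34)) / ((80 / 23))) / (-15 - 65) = -1633 / 54400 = -0.03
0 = 0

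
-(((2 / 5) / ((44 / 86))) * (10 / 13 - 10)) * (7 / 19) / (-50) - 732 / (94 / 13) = -323356914 / 3192475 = -101.29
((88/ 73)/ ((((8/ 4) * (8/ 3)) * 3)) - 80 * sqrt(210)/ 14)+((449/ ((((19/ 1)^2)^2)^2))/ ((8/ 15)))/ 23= 17187366289147/ 228123218766712 - 40 * sqrt(210)/ 7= -82.73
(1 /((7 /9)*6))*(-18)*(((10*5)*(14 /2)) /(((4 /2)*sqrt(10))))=-135*sqrt(10) /2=-213.45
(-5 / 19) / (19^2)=-5 / 6859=-0.00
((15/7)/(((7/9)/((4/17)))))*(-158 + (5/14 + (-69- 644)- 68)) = -208710/343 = -608.48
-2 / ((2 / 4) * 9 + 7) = -4 / 23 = -0.17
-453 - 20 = -473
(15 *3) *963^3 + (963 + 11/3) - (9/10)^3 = 120562609742813/3000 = 40187536580.94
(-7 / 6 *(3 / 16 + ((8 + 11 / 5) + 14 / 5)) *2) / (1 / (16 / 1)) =-1477 / 3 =-492.33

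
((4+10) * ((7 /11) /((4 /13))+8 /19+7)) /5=55531 /2090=26.57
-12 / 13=-0.92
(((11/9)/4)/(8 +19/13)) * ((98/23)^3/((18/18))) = 2.50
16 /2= 8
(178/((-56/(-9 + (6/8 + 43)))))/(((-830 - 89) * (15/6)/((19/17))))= 235049/4374440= 0.05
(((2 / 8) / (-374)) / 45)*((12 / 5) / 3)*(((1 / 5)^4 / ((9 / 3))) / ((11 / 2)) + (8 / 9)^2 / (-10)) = 21973 / 23430515625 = 0.00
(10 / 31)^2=0.10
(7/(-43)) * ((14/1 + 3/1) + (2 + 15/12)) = -567/172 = -3.30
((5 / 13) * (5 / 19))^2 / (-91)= -625 / 5551819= -0.00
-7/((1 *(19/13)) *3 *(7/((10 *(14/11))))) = -1820/627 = -2.90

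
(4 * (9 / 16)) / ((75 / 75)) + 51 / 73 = 861 / 292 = 2.95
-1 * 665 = -665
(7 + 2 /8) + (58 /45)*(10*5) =2581 /36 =71.69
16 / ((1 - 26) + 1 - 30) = -8 / 27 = -0.30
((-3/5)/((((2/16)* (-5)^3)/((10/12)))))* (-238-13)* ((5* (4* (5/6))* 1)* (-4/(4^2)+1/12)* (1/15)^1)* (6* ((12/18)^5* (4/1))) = 257024/54675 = 4.70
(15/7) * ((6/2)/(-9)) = -5/7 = -0.71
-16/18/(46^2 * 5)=-2/23805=-0.00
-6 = -6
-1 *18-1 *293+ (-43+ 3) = -351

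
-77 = -77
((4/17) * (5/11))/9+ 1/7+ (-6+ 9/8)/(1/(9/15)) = -1305457/471240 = -2.77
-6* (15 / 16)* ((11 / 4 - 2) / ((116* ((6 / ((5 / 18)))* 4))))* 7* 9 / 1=-1575 / 59392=-0.03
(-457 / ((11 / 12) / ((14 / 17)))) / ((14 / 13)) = -71292 / 187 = -381.24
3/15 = 1/5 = 0.20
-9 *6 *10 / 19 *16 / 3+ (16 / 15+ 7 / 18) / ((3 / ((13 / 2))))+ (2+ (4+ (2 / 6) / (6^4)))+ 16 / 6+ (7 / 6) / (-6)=-51692953 / 369360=-139.95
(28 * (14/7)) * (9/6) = 84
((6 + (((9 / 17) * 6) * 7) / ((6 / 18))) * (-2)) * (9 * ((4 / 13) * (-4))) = 355968 / 221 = 1610.71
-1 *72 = -72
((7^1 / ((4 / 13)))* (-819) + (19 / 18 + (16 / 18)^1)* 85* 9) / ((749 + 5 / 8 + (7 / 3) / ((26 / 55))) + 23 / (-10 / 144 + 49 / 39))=-848988426 / 38324527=-22.15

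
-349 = -349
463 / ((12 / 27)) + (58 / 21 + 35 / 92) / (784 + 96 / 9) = 1599400679 / 1535296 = 1041.75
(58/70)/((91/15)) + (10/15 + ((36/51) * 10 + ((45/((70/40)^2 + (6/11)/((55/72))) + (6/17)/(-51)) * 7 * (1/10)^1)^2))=412489430008169575286/5332581218294577975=77.35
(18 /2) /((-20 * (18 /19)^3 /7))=-48013 /12960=-3.70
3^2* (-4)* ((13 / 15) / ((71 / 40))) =-1248 / 71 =-17.58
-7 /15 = -0.47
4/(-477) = -0.01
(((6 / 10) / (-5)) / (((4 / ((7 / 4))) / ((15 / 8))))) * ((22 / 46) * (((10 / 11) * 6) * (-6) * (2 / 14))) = 81 / 368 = 0.22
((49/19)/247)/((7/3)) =21/4693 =0.00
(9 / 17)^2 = 81 / 289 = 0.28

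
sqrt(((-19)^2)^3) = 6859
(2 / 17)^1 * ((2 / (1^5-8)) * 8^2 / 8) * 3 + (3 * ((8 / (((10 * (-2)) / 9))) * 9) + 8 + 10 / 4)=-104133 / 1190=-87.51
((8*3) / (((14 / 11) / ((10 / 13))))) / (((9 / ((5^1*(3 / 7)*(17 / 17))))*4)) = 550 / 637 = 0.86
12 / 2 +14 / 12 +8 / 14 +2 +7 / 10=1096 / 105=10.44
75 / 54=25 / 18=1.39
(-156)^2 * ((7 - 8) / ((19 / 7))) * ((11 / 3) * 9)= -5621616 / 19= -295874.53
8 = 8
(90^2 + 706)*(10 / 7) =12580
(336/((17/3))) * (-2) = -2016/17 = -118.59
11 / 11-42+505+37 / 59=27413 / 59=464.63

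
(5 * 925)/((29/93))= 430125/29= 14831.90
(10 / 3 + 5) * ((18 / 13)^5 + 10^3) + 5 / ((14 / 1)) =130619468195 / 15594306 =8376.10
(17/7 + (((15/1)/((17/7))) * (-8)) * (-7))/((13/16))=663184/1547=428.69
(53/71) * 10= 530/71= 7.46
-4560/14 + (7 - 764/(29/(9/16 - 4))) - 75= -246161/812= -303.15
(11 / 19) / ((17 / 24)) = 264 / 323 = 0.82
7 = 7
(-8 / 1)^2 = 64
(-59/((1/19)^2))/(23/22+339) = -468578/7481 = -62.64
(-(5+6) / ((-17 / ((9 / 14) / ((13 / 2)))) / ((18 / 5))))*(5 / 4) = 891 / 3094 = 0.29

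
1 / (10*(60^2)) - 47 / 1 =-1691999 / 36000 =-47.00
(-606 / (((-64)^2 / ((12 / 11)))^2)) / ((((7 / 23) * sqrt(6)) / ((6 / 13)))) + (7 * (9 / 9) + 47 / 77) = 586 / 77 - 62721 * sqrt(6) / 5772935168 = 7.61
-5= -5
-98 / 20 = -49 / 10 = -4.90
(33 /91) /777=11 /23569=0.00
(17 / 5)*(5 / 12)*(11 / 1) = 187 / 12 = 15.58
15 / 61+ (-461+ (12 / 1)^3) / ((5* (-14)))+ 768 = 457589 / 610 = 750.15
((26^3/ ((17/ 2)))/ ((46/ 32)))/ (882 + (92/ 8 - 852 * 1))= 1124864/ 32453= 34.66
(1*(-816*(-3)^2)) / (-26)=3672 / 13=282.46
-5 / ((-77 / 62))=4.03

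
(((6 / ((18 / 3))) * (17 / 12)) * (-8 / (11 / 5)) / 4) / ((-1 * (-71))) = -85 / 4686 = -0.02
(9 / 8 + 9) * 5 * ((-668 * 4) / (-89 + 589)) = -13527 / 50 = -270.54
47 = 47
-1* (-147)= 147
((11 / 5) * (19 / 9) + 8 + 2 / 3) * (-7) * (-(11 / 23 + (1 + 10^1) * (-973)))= -997237.19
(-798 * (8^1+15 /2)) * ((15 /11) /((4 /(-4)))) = 185535 /11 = 16866.82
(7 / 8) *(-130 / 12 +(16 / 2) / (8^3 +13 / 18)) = -4193147 / 442992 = -9.47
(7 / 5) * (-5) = -7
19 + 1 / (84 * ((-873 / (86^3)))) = 189313 / 18333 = 10.33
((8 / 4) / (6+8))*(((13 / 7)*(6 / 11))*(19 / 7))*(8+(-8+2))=2964 / 3773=0.79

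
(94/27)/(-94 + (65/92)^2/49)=-38985184/1052485893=-0.04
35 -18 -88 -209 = -280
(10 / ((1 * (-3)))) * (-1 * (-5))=-50 / 3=-16.67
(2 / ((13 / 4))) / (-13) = -8 / 169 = -0.05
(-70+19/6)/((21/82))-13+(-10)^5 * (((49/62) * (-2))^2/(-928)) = -8322065/1755747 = -4.74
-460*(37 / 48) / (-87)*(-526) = -1119065 / 522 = -2143.80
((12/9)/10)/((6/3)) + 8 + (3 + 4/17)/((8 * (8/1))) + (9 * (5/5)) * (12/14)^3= 77164319/5597760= 13.78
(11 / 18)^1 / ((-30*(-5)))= 11 / 2700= 0.00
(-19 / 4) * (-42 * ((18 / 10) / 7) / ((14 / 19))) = 9747 / 140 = 69.62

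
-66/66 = -1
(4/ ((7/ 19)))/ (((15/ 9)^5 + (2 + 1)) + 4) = 486/ 889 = 0.55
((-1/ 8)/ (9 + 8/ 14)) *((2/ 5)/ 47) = -7/ 62980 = -0.00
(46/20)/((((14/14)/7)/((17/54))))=2737/540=5.07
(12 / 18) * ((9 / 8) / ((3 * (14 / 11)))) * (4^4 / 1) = 352 / 7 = 50.29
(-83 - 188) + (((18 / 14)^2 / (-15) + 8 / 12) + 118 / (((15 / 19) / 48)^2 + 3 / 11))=33002724632 / 203979405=161.79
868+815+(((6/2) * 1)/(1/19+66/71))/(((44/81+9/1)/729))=1962741978/1024225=1916.32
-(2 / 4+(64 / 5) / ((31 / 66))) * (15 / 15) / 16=-8603 / 4960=-1.73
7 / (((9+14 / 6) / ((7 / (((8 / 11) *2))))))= 1617 / 544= 2.97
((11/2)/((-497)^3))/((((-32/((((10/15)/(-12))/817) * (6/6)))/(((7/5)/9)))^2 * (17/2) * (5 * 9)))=-11/859505438039632409088000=-0.00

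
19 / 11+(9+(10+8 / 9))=2140 / 99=21.62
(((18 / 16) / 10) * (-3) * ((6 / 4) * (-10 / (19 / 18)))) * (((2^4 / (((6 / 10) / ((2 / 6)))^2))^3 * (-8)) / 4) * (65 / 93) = -1040000000 / 1288143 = -807.36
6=6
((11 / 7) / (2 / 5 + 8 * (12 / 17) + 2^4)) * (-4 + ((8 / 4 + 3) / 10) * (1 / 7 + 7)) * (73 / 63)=-68255 / 1928346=-0.04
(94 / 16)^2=2209 / 64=34.52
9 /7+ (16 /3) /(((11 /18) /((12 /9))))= 995 /77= 12.92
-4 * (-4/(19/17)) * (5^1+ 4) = 2448/19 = 128.84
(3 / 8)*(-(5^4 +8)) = -1899 / 8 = -237.38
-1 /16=-0.06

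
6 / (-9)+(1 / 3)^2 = -0.56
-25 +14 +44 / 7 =-4.71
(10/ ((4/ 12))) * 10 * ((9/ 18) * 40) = 6000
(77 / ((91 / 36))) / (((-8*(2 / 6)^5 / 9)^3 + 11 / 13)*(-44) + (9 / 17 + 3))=-17604774440649 / 19477176419314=-0.90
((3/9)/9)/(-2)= -1/54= -0.02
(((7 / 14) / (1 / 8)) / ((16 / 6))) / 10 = 0.15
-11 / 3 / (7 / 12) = -44 / 7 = -6.29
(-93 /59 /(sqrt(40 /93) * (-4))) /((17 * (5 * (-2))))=-93 * sqrt(930) /802400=-0.00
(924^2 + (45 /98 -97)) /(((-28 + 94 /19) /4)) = -1589551153 /10731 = -148127.03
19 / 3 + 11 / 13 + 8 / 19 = 5632 / 741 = 7.60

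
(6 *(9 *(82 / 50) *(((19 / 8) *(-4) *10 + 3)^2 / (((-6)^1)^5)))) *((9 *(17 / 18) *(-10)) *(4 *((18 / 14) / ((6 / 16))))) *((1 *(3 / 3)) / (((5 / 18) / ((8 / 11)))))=566343168 / 1925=294204.24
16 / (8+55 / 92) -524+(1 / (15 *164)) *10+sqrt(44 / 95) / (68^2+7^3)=-101600161 / 194586+2 *sqrt(1045) / 471865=-522.13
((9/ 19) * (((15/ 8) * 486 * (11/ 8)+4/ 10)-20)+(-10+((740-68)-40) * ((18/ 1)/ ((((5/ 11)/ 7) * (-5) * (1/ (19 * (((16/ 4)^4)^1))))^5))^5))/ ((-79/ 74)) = 583837777871386215707240979843822100761592421474329692078653624894108407827302592055543570864070404526464104728209486430427292726776749603673515860095653/ 2133049292751820757985115051269531250000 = 273710401281061935416213100000000000000000000000000000000000000000000000000000000000000000000000000000000000000000.00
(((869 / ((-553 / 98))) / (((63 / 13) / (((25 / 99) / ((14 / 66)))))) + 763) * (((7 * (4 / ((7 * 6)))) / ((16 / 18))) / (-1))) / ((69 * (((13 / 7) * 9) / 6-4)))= 5959 / 918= 6.49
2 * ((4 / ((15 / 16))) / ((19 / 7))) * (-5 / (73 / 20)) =-17920 / 4161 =-4.31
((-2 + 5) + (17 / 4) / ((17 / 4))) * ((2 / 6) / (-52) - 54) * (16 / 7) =-134800 / 273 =-493.77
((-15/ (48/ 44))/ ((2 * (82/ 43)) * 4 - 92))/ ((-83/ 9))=-129/ 6640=-0.02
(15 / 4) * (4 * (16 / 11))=21.82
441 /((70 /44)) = 277.20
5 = 5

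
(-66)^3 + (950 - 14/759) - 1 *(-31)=-217464899/759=-286515.02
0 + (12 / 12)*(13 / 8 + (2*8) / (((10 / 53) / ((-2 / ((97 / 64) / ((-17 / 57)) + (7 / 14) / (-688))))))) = 34.99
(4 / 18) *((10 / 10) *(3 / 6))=1 / 9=0.11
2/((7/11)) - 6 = -20/7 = -2.86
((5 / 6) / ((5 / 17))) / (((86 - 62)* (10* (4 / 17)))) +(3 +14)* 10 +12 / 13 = 12802477 / 74880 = 170.97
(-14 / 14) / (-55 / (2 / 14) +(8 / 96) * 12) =1 / 384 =0.00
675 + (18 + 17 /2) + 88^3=682173.50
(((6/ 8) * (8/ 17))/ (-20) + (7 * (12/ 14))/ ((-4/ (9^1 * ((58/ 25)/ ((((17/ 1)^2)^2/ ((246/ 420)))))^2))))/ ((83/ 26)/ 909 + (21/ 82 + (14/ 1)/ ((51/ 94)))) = -45663688683792604737/ 67442214442785129500000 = -0.00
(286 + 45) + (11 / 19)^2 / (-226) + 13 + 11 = 28962909 / 81586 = 355.00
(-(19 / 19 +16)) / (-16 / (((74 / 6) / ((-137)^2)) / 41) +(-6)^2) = 629 / 36936060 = 0.00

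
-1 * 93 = -93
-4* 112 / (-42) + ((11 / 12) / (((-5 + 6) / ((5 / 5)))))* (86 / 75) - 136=-55927 / 450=-124.28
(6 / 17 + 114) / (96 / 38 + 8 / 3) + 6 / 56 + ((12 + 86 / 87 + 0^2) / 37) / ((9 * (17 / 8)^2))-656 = -148598744467 / 234433332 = -633.86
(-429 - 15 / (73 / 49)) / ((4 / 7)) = -56091 / 73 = -768.37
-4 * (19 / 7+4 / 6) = -13.52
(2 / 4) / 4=1 / 8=0.12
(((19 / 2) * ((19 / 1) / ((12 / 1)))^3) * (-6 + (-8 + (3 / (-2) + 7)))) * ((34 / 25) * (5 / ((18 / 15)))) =-37662769 / 20736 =-1816.30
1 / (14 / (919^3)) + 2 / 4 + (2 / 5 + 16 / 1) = 1940379489 / 35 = 55439413.97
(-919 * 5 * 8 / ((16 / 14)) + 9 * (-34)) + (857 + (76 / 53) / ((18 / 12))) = -5026474 / 159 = -31613.04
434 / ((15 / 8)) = 3472 / 15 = 231.47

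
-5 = -5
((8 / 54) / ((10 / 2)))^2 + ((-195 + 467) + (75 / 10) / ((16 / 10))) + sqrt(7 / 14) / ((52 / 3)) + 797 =3 * sqrt(2) / 104 + 313087531 / 291600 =1073.73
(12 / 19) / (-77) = -12 / 1463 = -0.01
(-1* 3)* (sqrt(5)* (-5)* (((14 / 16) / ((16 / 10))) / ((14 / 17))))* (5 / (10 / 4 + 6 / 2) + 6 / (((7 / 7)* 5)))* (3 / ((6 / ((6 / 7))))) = 22185* sqrt(5) / 2464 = 20.13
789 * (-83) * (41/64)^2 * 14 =-770585529/2048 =-376262.47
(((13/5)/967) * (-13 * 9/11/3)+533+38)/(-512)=-237251/212740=-1.12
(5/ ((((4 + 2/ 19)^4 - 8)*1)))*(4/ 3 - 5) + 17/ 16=214989301/ 215834928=1.00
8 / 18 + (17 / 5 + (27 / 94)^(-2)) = 58193 / 3645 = 15.97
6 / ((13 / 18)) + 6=186 / 13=14.31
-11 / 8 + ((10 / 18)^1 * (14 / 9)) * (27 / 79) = -2047 / 1896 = -1.08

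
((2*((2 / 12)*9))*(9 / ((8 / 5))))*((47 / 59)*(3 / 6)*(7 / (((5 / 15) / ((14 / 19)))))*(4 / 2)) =932715 / 4484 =208.01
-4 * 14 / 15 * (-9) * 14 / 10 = 1176 / 25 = 47.04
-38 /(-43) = 38 /43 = 0.88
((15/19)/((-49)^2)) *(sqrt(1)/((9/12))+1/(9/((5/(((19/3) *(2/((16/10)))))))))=400/866761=0.00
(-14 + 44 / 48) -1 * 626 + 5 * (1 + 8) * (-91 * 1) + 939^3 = 9935175419 / 12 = 827931284.92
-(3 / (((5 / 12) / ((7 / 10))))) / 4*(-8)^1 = 252 / 25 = 10.08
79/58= 1.36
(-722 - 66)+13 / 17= -13383 / 17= -787.24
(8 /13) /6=4 /39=0.10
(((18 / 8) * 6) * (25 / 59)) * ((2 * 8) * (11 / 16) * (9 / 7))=66825 / 826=80.90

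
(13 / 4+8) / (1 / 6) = 135 / 2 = 67.50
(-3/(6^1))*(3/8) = -3/16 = -0.19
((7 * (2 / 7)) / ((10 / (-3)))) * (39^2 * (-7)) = 31941 / 5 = 6388.20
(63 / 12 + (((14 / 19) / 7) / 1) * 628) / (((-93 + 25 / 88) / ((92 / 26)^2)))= -252451496 / 26198549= -9.64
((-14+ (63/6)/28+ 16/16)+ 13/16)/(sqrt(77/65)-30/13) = 2457 * sqrt(5005)/55984+ 184275/27992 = 9.69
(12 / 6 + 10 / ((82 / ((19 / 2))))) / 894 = 259 / 73308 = 0.00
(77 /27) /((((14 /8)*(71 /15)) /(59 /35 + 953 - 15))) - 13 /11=322.34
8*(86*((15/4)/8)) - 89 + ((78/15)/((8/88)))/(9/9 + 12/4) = 247.80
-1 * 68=-68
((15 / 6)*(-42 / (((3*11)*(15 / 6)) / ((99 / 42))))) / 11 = -3 / 11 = -0.27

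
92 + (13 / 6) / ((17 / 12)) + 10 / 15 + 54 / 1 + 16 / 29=219998 / 1479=148.75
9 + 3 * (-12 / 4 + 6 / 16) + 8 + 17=26.12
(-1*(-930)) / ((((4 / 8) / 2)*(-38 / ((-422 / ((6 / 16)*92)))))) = 1197.44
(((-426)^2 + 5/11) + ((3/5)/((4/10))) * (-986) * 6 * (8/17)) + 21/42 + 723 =178023.95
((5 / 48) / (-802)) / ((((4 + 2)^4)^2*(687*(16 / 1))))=-5 / 710726204915712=-0.00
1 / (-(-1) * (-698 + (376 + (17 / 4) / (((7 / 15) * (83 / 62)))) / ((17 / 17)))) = -1162 / 366259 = -0.00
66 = 66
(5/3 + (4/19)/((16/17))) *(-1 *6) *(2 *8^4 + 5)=-3532907/38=-92971.24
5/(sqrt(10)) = sqrt(10)/2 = 1.58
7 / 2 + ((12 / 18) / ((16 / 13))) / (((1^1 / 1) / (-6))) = 1 / 4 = 0.25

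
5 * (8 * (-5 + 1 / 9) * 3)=-1760 / 3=-586.67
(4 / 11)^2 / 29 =16 / 3509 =0.00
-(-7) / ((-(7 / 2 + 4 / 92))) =-322 / 163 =-1.98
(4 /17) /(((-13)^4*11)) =4 /5340907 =0.00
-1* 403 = -403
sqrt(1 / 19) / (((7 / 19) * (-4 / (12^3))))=-432 * sqrt(19) / 7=-269.01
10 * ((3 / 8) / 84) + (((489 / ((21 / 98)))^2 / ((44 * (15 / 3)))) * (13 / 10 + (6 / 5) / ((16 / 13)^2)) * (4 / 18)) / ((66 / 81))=36607712839 / 2710400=13506.39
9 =9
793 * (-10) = -7930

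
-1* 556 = -556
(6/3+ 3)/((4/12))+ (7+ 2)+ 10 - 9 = 25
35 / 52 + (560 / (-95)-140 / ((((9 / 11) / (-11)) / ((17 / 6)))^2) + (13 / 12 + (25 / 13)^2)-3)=-951073943041 / 4681638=-203149.83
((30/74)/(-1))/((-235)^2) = -3/408665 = -0.00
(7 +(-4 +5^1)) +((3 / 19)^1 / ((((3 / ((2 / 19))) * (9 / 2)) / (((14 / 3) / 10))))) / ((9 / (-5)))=701756 / 87723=8.00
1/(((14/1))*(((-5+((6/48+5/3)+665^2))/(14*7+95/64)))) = 19101/1188692176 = 0.00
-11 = -11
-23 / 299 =-1 / 13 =-0.08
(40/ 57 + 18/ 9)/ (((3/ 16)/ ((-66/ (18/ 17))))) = -460768/ 513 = -898.18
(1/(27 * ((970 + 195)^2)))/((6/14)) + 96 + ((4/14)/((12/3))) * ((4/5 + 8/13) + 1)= 1924240218539/20008210950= 96.17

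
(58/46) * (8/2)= 116/23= 5.04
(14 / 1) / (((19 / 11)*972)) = 0.01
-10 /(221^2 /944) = -9440 /48841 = -0.19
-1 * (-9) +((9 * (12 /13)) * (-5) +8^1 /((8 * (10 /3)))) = -4191 /130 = -32.24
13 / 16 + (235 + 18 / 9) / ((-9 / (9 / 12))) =-303 / 16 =-18.94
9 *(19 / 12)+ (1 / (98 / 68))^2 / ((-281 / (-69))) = 38775873 / 2698724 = 14.37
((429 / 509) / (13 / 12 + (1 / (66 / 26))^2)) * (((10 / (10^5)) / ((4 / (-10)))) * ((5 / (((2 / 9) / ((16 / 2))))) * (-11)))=3557763 / 10561750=0.34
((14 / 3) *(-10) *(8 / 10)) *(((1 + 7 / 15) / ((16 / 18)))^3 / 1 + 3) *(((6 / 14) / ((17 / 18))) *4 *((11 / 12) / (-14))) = 33.24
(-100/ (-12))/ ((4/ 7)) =175/ 12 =14.58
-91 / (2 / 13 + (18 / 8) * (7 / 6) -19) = 1352 / 241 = 5.61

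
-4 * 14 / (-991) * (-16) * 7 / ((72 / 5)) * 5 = -19600 / 8919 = -2.20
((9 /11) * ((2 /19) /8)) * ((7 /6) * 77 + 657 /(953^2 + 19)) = 734308251 /759278608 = 0.97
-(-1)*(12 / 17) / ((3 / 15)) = 60 / 17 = 3.53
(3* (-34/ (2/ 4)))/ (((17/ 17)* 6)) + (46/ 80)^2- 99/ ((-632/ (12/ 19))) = -80622771/ 2401600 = -33.57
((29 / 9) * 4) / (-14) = -58 / 63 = -0.92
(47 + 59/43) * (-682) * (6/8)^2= -797940/43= -18556.74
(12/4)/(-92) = -3/92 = -0.03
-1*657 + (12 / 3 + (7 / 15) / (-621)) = -6082702 / 9315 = -653.00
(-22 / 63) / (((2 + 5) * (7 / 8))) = -176 / 3087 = -0.06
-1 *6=-6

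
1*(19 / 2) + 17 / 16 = 169 / 16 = 10.56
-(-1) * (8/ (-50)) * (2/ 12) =-2/ 75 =-0.03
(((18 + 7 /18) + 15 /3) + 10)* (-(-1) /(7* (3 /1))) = 601 /378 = 1.59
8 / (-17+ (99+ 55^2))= 8 / 3107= 0.00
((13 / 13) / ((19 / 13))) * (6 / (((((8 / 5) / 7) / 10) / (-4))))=-13650 / 19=-718.42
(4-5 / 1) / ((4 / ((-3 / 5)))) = 3 / 20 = 0.15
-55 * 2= -110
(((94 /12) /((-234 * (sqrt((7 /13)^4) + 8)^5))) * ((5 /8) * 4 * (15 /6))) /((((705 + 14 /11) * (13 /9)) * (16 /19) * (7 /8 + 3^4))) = -40064614361915 /527349242571357080710944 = -0.00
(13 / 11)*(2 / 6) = 13 / 33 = 0.39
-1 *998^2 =-996004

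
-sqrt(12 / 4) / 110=-sqrt(3) / 110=-0.02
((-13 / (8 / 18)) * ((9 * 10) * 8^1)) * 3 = -63180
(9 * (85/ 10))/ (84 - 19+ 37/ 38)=2907/ 2507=1.16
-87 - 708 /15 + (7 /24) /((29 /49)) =-465301 /3480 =-133.71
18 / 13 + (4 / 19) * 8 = 758 / 247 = 3.07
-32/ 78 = -16/ 39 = -0.41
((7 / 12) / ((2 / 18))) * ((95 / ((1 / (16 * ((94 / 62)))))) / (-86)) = -187530 / 1333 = -140.68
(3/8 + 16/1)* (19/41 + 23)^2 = 30308291/3362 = 9014.96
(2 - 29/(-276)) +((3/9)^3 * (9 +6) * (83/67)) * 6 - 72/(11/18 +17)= 4193449/1953988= 2.15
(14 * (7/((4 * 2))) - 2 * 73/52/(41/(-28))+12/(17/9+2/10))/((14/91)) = 1995275/15416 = 129.43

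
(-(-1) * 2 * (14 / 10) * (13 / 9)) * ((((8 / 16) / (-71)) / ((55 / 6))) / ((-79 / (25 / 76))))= 91 / 7033686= 0.00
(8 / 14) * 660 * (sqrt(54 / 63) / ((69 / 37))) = 32560 * sqrt(42) / 1127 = 187.23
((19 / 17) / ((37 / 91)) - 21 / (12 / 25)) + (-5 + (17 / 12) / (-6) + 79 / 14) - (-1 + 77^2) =-1892139937 / 317016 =-5968.59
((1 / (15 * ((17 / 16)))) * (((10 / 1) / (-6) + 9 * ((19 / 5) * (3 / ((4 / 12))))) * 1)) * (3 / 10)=36736 / 6375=5.76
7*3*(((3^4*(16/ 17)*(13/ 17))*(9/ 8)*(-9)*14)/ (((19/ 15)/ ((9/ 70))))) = -96722262/ 5491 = -17614.69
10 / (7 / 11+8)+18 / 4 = 215 / 38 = 5.66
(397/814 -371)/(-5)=301597/4070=74.10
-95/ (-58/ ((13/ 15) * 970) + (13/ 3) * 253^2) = -359385/ 1049299276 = -0.00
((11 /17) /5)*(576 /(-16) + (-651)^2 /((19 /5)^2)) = 3793.46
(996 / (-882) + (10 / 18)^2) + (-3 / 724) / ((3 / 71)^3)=-160196819 / 2873556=-55.75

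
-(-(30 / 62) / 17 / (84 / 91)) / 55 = 13 / 23188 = 0.00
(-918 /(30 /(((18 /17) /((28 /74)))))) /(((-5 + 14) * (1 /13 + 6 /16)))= -34632 /1645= -21.05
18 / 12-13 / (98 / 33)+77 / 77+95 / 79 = -2613 / 3871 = -0.68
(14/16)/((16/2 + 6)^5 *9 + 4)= 0.00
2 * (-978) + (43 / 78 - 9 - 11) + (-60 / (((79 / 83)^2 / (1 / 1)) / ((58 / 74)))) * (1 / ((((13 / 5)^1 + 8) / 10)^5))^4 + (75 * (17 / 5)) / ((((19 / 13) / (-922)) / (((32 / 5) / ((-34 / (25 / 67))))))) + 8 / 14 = 45691154163510481293349720617333308030287785147697 / 4909014840494185485771938965931230680197318586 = 9307.60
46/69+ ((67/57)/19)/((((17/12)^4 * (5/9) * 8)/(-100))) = 29042642/90453243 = 0.32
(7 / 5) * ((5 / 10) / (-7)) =-1 / 10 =-0.10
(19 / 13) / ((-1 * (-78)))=19 / 1014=0.02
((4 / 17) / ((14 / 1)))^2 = 4 / 14161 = 0.00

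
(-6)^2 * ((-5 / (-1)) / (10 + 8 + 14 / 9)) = 405 / 44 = 9.20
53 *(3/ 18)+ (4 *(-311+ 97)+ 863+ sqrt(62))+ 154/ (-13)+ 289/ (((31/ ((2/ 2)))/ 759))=sqrt(62)+ 17119019/ 2418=7087.70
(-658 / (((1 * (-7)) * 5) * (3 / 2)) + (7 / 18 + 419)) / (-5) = -38873 / 450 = -86.38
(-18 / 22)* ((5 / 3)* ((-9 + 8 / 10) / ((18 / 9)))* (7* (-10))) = -4305 / 11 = -391.36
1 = 1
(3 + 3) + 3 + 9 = 18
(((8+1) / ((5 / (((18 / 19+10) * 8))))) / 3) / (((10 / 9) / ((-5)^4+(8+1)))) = 14242176 / 475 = 29983.53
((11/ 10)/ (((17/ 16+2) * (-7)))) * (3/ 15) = -88/ 8575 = -0.01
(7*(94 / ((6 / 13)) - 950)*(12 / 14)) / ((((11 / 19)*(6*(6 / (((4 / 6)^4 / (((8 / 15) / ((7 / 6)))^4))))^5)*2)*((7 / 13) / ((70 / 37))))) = -21041753963168743967548847198486328125 / 38167766801582740217632698711146496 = -551.30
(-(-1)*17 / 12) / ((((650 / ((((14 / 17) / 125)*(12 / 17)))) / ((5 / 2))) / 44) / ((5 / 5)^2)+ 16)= 0.00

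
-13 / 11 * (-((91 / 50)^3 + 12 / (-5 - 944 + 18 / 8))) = 37021053901 / 5207125000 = 7.11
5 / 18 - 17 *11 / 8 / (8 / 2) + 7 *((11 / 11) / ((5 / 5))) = 413 / 288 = 1.43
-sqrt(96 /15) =-4*sqrt(10) /5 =-2.53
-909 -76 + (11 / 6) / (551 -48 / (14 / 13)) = -20950873 / 21270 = -985.00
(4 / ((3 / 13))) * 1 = 52 / 3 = 17.33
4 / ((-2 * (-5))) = 2 / 5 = 0.40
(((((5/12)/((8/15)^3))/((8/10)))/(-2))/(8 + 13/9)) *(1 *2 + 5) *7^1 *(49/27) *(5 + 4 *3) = -4501875/16384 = -274.77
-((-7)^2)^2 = -2401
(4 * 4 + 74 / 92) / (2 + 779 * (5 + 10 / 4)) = 773 / 268847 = 0.00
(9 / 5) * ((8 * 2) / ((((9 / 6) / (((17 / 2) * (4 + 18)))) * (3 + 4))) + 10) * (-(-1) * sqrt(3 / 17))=18582 * sqrt(51) / 595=223.03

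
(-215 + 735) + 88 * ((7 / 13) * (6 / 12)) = 7068 / 13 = 543.69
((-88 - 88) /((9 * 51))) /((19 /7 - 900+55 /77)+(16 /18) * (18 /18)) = 308 /719457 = 0.00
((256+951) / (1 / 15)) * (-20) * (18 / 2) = -3258900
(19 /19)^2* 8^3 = 512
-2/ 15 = -0.13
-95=-95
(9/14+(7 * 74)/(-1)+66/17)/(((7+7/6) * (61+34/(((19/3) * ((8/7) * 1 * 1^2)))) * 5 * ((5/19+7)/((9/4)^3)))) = -0.30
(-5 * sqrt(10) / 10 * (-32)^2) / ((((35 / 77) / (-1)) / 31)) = 174592 * sqrt(10) / 5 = 110421.68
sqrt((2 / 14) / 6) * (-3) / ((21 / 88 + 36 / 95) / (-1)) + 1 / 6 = 1 / 6 + 4180 * sqrt(42) / 36141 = 0.92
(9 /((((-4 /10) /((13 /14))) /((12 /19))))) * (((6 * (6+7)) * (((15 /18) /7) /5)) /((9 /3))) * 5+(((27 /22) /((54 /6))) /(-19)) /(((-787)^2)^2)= -320915602899584697 /7857263019053602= -40.84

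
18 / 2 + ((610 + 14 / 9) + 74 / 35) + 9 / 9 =196456 / 315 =623.67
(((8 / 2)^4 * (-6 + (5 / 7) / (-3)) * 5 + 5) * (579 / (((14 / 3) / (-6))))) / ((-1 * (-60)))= 19405185 / 196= 99006.05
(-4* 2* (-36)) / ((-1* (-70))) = 144 / 35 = 4.11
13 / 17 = 0.76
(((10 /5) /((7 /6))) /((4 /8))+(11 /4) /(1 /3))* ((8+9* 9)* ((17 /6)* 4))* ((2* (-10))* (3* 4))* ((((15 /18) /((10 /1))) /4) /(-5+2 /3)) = 2473755 /182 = 13592.06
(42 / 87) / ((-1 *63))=-2 / 261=-0.01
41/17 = 2.41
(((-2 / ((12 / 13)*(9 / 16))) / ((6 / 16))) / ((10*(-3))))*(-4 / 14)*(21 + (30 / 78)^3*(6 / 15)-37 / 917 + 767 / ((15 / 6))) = -211317281024 / 6590226825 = -32.07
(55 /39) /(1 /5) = 275 /39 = 7.05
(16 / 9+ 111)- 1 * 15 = 880 / 9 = 97.78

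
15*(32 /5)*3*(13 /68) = 55.06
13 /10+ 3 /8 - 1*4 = -93 /40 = -2.32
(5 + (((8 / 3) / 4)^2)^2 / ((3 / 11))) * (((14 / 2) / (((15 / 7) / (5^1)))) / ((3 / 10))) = 681590 / 2187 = 311.66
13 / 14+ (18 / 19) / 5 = 1.12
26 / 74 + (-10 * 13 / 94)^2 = 185042 / 81733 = 2.26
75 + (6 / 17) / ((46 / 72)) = 29541 / 391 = 75.55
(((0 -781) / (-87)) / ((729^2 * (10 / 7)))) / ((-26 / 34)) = -92939 / 6010597710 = -0.00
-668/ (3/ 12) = -2672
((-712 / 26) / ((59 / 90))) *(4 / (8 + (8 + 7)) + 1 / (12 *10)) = -134301 / 17641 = -7.61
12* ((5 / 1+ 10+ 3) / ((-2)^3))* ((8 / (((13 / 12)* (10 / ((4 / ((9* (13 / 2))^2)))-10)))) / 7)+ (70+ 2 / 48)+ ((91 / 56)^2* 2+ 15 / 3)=47969798209 / 597236640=80.32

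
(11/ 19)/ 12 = 11/ 228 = 0.05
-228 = -228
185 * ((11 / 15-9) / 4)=-1147 / 3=-382.33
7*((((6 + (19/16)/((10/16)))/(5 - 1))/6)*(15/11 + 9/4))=29309/3520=8.33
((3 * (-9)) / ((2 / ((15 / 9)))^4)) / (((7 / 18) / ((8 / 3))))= -625 / 7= -89.29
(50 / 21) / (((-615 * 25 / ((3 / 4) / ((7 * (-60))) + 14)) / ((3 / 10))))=-2613 / 4018000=-0.00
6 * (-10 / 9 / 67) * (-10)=200 / 201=1.00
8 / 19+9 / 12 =89 / 76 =1.17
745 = 745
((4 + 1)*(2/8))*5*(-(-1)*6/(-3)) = -25/2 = -12.50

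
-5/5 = -1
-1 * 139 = -139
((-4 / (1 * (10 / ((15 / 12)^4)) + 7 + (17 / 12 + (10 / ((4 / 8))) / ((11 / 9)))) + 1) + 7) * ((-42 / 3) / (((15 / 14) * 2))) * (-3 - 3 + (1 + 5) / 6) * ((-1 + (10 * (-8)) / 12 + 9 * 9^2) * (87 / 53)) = 23036212419136 / 75756981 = 304080.39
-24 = -24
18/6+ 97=100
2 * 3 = 6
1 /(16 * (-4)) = -1 /64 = -0.02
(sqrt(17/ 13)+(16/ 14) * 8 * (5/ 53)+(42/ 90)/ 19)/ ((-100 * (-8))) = 93797/ 84588000+sqrt(221)/ 10400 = 0.00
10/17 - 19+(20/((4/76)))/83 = -19519/1411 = -13.83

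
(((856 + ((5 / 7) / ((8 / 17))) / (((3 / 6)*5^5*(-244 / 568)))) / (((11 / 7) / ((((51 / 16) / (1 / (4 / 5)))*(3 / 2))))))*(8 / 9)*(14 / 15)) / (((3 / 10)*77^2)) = 15534218962 / 15984478125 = 0.97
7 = 7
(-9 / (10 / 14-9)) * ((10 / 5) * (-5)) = -315 / 29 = -10.86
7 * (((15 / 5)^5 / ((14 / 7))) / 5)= 1701 / 10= 170.10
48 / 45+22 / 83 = 1658 / 1245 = 1.33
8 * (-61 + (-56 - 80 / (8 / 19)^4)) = -681557 / 32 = -21298.66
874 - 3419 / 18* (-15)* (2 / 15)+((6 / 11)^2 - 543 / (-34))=47028833 / 37026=1270.16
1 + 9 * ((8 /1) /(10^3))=134 /125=1.07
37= 37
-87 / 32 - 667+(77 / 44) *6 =-21095 / 32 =-659.22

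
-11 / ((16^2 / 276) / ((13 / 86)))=-9867 / 5504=-1.79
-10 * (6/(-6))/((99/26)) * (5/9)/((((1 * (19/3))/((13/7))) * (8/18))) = 4225/4389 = 0.96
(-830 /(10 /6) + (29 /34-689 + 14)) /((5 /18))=-358677 /85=-4219.73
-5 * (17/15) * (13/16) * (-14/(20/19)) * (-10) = -29393/48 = -612.35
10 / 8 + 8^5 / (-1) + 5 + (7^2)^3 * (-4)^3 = -30249191 / 4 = -7562297.75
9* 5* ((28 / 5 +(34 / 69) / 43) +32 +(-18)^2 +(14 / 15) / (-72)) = 193115293 / 11868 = 16271.93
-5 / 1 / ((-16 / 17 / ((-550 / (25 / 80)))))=-9350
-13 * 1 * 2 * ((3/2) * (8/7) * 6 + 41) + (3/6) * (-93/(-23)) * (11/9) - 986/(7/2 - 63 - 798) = -314725589/236670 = -1329.81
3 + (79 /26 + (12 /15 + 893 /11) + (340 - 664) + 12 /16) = -672757 /2860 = -235.23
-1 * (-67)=67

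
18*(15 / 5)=54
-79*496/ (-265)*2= 295.73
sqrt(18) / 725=0.01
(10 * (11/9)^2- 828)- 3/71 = -4676161/5751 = -813.10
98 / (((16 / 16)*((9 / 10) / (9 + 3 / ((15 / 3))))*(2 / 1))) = 1568 / 3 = 522.67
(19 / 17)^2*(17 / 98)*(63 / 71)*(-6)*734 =-7154298 / 8449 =-846.76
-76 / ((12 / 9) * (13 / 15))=-855 / 13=-65.77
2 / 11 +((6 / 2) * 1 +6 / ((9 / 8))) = 281 / 33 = 8.52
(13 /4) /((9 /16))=52 /9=5.78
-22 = -22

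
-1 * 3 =-3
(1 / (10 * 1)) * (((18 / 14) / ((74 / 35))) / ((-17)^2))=9 / 42772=0.00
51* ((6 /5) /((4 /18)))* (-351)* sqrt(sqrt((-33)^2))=-483327* sqrt(33) /5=-555300.45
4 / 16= 1 / 4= 0.25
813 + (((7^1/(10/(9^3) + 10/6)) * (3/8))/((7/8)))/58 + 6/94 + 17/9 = 24493636351/30054150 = 814.98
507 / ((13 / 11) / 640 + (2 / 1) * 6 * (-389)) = -3569280 / 32862707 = -0.11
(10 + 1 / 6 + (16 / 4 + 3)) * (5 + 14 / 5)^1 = 1339 / 10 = 133.90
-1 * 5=-5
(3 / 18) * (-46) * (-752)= 17296 / 3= 5765.33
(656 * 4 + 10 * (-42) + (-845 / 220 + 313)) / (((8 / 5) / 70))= 19351325 / 176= 109950.71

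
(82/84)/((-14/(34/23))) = -697/6762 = -0.10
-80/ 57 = -1.40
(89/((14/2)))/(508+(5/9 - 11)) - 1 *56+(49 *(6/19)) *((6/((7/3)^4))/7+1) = -1168881001/29183126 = -40.05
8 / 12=2 / 3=0.67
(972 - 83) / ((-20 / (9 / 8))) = -8001 / 160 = -50.01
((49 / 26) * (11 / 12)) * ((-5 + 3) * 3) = -539 / 52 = -10.37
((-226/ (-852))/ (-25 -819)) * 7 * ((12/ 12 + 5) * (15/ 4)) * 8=-11865/ 29962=-0.40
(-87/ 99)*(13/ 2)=-377/ 66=-5.71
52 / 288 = 13 / 72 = 0.18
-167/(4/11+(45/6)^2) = -7348/2491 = -2.95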